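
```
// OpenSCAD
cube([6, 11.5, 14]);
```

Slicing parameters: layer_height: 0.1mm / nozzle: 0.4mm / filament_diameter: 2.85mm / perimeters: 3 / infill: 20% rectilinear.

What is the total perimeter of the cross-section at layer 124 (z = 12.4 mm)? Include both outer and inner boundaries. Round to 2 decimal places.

At z = 12.4 mm: the 6×11.5 cube contributes its full rectangle (perimeter 35.00 mm). Overall, the cross-section is a single solid region. Total boundary length (outer) = 35.00 mm.

35.00 mm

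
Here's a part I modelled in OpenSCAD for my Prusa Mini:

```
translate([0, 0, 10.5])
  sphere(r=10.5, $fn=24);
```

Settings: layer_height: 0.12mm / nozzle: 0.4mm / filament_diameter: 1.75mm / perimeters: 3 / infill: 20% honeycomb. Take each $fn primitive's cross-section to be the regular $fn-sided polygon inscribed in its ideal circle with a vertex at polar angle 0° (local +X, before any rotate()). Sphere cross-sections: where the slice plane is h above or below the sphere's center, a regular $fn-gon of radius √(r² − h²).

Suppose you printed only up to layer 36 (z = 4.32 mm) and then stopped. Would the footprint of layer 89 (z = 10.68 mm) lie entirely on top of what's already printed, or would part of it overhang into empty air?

part overhangs

Compare the two slices. At z = 4.32: the sphere: section is a regular 24-gon, circumradius = √(r²−h²) = √(10.5²−6.18²) = 8.489 (area = (24/2)·8.489²·sin(360°/24) = 223.80 mm²). At z = 10.68: the r=10.5 sphere contributes a regular 24-gon of circumradius √(10.5²−0.18²) = 10.498 (area = (24/2)·10.498²·sin(360°/24) = 342.32 mm²). Checking containment: at z = 10.68 the cross-section extends beyond the z = 4.32 cross-section by about 118.52 mm².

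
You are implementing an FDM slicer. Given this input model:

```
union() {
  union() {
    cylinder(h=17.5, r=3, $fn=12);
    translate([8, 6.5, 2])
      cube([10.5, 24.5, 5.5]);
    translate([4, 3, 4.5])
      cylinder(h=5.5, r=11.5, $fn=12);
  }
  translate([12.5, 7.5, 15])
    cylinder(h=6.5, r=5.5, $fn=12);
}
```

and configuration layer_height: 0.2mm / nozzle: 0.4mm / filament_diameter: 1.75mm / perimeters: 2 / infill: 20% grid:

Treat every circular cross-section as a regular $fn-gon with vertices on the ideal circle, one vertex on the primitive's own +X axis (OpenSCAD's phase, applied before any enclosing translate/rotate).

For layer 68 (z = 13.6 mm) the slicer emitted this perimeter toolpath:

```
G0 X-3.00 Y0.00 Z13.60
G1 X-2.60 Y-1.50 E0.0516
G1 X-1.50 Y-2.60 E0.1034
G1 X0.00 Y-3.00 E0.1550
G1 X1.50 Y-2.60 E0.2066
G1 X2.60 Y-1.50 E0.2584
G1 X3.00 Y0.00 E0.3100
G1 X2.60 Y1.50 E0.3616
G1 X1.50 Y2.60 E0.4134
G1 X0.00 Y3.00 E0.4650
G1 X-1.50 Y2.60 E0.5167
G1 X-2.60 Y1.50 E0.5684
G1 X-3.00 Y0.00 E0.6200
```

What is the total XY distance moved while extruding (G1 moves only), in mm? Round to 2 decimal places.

18.64 mm

Sum the Euclidean lengths of each G1 segment: total = 18.64 mm.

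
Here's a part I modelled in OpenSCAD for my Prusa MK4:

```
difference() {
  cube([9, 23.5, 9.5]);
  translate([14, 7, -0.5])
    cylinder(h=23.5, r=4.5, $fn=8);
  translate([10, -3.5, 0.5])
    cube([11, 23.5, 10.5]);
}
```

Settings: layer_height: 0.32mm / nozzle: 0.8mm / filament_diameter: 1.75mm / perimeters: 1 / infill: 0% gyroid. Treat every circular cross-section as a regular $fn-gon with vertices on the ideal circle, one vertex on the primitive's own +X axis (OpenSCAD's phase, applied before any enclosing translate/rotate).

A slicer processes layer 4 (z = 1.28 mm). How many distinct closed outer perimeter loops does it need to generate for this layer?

At z = 1.28 mm: the cube is present — its section is the full 9×23.5 rectangle; the r=4.5 cylinder at (14, 7) gives a regular 8-gon of circumradius 4.5 (constant along its height); the cube at (10, -3.5) (footprint 11×23.5) is included at this height; Taking the first minus the rest: starting from the 9×23.5 cube, the r=4.5 cylinder at (14, 7) misses the remaining region (no effect); the 11×23.5 cube at (10, -3.5) misses the remaining region (no effect) — 1 connected region. The result has 1 disconnected region.

1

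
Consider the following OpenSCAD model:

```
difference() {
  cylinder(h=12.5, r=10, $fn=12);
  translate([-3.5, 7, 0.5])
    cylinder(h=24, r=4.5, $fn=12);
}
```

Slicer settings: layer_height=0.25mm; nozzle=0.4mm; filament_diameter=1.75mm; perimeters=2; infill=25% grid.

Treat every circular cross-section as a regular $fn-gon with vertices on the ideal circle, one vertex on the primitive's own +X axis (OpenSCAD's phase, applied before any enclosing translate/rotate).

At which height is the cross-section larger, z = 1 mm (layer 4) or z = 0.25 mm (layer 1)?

layer 1 (z = 0.25 mm)

Layer 4 (z = 1): the r=10 cylinder contributes a regular 12-gon of circumradius 10 (area = (12/2)·10.000²·sin(360°/12) = 300.00 mm²); the r=4.5 cylinder at (-3.5, 7) gives a regular 12-gon of circumradius 4.5 (constant along its height) (area = (12/2)·4.500²·sin(360°/12) = 60.75 mm²); Subtracting the remaining from the first: starting from the r=10 cylinder (300.00 mm²), the r=4.5 cylinder at (-3.5, 7) partially overlaps it — only the 44.30 mm² overlap (of its 60.75 mm²) is removed, clipping the outline — area = 255.70 mm². So its area = 255.70 mm². Layer 1 (z = 0.25): the r=10 cylinder contributes a regular 12-gon of circumradius 10 (area = (12/2)·10.000²·sin(360°/12) = 300.00 mm²); the cylinder at (-3.5, 7) is absent (z outside [0.5, 24.5]); Taking the first minus the rest: none of the subtracted shapes is present at this height, so the r=10 cylinder is unchanged — area = 300.00 mm². So its area = 300.00 mm². Layer 1 is larger (300.00 vs 255.70 mm²).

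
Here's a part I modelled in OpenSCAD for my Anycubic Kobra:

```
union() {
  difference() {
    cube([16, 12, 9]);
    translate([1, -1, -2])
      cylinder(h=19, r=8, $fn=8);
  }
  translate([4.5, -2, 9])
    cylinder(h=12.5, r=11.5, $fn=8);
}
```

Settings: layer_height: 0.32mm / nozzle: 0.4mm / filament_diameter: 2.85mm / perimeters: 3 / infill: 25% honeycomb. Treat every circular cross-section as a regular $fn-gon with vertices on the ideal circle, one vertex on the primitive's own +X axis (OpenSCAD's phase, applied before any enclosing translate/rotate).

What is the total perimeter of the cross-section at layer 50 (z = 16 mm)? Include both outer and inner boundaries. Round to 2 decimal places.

70.41 mm

At z = 16 mm: the cube does not reach this height (z outside [0, 9]); the cylinder at (1, -1): section is a regular 8-gon, circumradius r=8 (perimeter = 2·8·8.000·sin(180°/8) = 48.98 mm); Taking the first minus the rest: the first operand is absent here, so nothing remains; the r=11.5 cylinder at (4.5, -2) gives a regular 8-gon of circumradius 11.5 (constant along its height) (perimeter = 2·8·11.500·sin(180°/8) = 70.41 mm); Combining (union): only the r=11.5 cylinder at (4.5, -2) is present, so the union is just that shape — boundary = 70.41 mm. Overall, the cross-section is a single solid region. Total boundary length (outer) = 70.41 mm.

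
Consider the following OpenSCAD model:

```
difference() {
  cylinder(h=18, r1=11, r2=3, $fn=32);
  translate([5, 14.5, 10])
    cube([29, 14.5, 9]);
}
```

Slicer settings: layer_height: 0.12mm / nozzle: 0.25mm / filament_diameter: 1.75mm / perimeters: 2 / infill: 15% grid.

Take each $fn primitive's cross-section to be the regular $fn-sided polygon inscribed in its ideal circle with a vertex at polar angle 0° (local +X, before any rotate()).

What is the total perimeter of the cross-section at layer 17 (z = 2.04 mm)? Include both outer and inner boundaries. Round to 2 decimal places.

63.32 mm

At z = 2.04 mm: the cone (r1=11→r2=3) has section circumradius 10.093 here — a regular 32-gon (perimeter = 2·32·10.093·sin(180°/32) = 63.32 mm); the cube at (5, 14.5) is not intersected at this z (z outside [10, 19]); After the difference (first − rest): none of the subtracted shapes is present at this height, so the cone is unchanged — boundary = 63.32 mm. Overall, the cross-section is a single solid region. Total boundary length (outer) = 63.32 mm.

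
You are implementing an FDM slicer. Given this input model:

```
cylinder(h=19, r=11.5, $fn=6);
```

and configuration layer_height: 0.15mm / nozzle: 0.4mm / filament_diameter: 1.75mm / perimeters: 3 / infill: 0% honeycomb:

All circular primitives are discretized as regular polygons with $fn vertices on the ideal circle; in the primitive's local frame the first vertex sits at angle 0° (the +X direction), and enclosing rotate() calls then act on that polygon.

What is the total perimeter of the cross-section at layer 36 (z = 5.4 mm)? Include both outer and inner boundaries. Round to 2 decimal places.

At z = 5.4 mm: the r=11.5 cylinder contributes a regular 6-gon of circumradius 11.5 (perimeter = 2·6·11.500·sin(180°/6) = 69.00 mm). Overall, the cross-section is a single solid region. Total boundary length (outer) = 69.00 mm.

69.00 mm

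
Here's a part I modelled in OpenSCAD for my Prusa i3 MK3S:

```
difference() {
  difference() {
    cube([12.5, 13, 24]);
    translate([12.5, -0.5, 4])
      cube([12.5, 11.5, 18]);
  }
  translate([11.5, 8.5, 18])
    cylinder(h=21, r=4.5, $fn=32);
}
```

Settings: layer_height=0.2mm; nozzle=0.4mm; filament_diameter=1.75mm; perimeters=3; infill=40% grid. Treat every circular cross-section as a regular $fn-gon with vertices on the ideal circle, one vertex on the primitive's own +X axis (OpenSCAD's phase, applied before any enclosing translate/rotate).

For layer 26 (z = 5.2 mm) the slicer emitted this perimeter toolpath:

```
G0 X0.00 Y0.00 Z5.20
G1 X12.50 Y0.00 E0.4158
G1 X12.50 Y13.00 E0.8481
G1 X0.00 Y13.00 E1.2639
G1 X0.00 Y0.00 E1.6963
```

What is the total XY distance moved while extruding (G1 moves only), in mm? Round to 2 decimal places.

51.00 mm

Sum the Euclidean lengths of each G1 segment: total = 51.00 mm.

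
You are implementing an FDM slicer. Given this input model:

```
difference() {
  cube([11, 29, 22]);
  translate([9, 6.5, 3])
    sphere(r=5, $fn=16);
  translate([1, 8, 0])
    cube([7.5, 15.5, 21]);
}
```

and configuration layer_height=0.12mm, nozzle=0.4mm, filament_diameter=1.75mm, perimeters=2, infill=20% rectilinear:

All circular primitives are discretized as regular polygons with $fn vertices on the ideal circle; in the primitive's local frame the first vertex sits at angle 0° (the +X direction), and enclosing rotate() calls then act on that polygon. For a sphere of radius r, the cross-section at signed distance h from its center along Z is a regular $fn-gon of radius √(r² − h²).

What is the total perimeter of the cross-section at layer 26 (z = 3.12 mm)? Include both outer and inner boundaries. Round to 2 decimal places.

At z = 3.12 mm: the cube (footprint 11×29) is included at this height (perimeter 80.00 mm); the r=5 sphere at (9, 6.5) slices to a regular 16-gon of circumradius 4.999 (√(r²−h²) with h=0.12 from center) (perimeter = 2·16·4.999·sin(180°/16) = 31.21 mm); the cube at (1, 8) (footprint 7.5×15.5) is included at this height (perimeter 46.00 mm); After the difference (first − rest): starting from the 11×29 cube, the r=5 sphere at (9, 6.5) partially overlaps it — only the 57.44 mm² overlap (of its 76.49 mm²) is removed, clipping the outline; the 7.5×15.5 cube at (1, 8) partially overlaps it — only the 106.13 mm² overlap (of its 116.25 mm²) is removed, clipping the outline — boundary = 123.23 mm. Overall, the cross-section is a single solid region. Total boundary length (outer) = 123.23 mm.

123.23 mm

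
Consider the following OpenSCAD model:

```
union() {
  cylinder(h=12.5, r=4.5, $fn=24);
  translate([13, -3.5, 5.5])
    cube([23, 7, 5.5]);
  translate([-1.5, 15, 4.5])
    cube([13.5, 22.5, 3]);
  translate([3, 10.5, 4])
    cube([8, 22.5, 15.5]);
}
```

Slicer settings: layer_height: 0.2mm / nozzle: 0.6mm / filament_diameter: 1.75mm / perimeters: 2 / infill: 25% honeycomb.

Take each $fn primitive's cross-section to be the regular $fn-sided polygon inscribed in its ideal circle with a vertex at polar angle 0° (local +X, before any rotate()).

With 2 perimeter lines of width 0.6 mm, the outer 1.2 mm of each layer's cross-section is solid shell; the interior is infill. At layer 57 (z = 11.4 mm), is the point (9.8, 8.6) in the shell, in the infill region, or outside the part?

At z = 11.4 mm: the cylinder: section is a regular 24-gon, circumradius r=4.5; the cube at (13, -3.5) is absent (z outside [5.5, 11]); the cube at (-1.5, 15) is absent (z outside [4.5, 7.5]); the cube at (3, 10.5) is present — its section is the full 8×22.5 rectangle; Taking the union: the 2 present regions are separate (no shared area or edge), so areas and boundary lengths simply add and each stays a separate island — 2 connected regions. Overall, the cross-section has 2 separate islands. The nearest boundary edge runs (11.00, 10.50)→(3.00, 10.50); distance from the point to it = 1.90 mm. The point is not inside any of the regions above, so it lies outside the cross-section (1.90 mm from the nearest boundary).

outside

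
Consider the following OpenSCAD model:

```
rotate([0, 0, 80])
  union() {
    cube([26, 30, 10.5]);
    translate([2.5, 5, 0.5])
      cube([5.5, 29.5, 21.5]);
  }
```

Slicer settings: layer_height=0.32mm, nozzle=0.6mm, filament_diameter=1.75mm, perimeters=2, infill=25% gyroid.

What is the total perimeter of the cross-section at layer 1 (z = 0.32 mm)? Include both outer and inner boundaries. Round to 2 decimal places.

At z = 0.32 mm: the cube is present — its section is the full 26×30 rectangle (perimeter 112.00 mm); the cube at (2.5, 5) is not intersected at this z (z outside [0.5, 22]); Combining (union): only the 26×30 cube is present, so the union is just that shape — boundary = 112.00 mm; (whole slice rotated 80° about Z — lengths, areas and connectivity unchanged). Overall, the cross-section is a single solid region. Total boundary length (outer) = 112.00 mm.

112.00 mm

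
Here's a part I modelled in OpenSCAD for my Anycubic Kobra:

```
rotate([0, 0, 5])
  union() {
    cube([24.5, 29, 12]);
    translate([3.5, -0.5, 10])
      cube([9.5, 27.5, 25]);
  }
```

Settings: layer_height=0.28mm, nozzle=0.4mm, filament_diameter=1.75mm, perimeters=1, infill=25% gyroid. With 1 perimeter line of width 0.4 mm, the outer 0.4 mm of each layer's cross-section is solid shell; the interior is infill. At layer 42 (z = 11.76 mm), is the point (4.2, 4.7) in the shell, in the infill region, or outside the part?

infill

At z = 11.76 mm: the 24.5×29 cube contributes its full rectangle; the cube at (3.5, -0.5) (footprint 9.5×27.5) is included at this height; Merging all regions: the regions partially overlap (shared area 256.50 mm²), so overlapping operands fuse into one piece — 1 connected region; (rotated 5° about Z; rotation is an isometry so areas/perimeters/island counts are preserved). Overall, the cross-section is a single solid region. Undo the 5° rotation: the query point maps to (4.594, 4.316) in the un-rotated model frame. The nearest boundary edge runs (3.50, -0.50)→(3.50, 0.00); distance from the point to it = 4.45 mm. The point is inside the cross-section and 4.45 mm from the nearest boundary — more than the 0.4 mm shell width (1 × 0.4), so it's in the infill interior.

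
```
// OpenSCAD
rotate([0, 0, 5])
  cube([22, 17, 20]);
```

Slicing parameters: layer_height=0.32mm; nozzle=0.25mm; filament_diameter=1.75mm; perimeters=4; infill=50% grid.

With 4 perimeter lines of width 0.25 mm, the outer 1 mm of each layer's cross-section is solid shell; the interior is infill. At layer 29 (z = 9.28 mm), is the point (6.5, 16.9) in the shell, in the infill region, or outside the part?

At z = 9.28 mm: the cube (footprint 22×17) is included at this height; (rotated 5° about Z; rotation is an isometry so areas/perimeters/island counts are preserved). Overall, the cross-section is a single solid region. Undo the 5° rotation: the query point maps to (7.948, 16.269) in the un-rotated model frame. The nearest boundary edge runs (22.00, 17.00)→(0.00, 17.00); distance from the point to it = 0.73 mm. The point is inside the cross-section, 0.73 mm from the nearest boundary — within the 1 mm shell band (4 × 0.25).

shell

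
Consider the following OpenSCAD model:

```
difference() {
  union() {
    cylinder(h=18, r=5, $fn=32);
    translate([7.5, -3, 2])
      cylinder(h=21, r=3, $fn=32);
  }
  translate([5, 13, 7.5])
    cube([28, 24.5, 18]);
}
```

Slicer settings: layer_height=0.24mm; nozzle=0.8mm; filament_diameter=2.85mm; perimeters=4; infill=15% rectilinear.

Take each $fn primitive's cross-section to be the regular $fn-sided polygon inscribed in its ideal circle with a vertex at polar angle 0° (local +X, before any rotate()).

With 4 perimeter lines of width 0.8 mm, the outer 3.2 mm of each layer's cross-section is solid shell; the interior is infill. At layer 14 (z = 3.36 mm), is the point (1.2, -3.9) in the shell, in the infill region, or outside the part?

shell

At z = 3.36 mm: the r=5 cylinder contributes a regular 32-gon of circumradius 5; the r=3 cylinder at (7.5, -3) contributes a regular 32-gon of circumradius 3; Taking the union: the 2 present regions are separate (no shared area or edge), so areas and boundary lengths simply add and each stays a separate island — 2 connected regions; the cube at (5, 13) does not reach this height (z outside [7.5, 25.5]); Taking the first minus the rest: none of the subtracted shapes is present at this height, so the result so far is unchanged — 2 connected regions. Overall, the cross-section has 2 separate islands. The nearest boundary edge runs (1.91, -4.62)→(0.98, -4.90); distance from the point to it = 0.90 mm. (Shell/infill is judged within the island containing the point — the largest one.) The point is inside the cross-section, 0.90 mm from the nearest boundary — within the 3.2 mm shell band (4 × 0.8).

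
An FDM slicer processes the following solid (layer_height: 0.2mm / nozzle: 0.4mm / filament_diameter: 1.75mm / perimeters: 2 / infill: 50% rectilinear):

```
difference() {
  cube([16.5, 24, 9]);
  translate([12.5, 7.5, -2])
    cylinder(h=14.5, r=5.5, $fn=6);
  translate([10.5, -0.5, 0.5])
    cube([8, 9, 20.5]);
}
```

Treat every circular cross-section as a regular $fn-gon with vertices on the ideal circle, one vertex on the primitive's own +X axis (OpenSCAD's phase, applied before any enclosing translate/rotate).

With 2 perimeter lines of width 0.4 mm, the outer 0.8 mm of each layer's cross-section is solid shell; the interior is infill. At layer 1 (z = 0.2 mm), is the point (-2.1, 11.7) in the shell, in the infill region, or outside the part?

outside

At z = 0.2 mm: the 16.5×24 cube contributes its full rectangle; the r=5.5 cylinder at (12.5, 7.5) gives a regular 6-gon of circumradius 5.5 (constant along its height); the cube at (10.5, -0.5) does not reach this height (z outside [0.5, 21]); Subtracting the remaining from the first: starting from the 16.5×24 cube, the r=5.5 cylinder at (12.5, 7.5) partially overlaps it — only the 74.69 mm² overlap (of its 78.59 mm²) is removed, clipping the outline — 1 connected region. Overall, the cross-section is a single solid region. The nearest boundary edge runs (0.00, 0.00)→(0.00, 24.00); distance from the point to it = 2.10 mm. The point is not inside any of the regions above, so it lies outside the cross-section (2.10 mm from the nearest boundary).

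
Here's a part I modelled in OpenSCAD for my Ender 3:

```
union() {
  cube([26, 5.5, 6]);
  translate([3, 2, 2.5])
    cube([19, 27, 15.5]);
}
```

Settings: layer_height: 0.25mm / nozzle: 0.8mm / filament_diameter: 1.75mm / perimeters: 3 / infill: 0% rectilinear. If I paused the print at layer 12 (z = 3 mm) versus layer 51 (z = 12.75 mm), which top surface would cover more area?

Layer 12 (z = 3): the 26×5.5 cube contributes its full rectangle (area 143.00 mm²); the 19×27 cube at (3, 2) contributes its full rectangle (area 513.00 mm²); Combining (union): the regions partially overlap — summed areas 656.00 mm² minus the doubly-counted overlap 66.50 mm² gives 589.50 mm² — area = 589.50 mm². So its area = 589.50 mm². Layer 51 (z = 12.75): the cube is absent (z outside [0, 6]); the cube at (3, 2) (footprint 19×27) is included at this height (area 513.00 mm²); Taking the union: only the 19×27 cube at (3, 2) is present, so the union is just that shape — area = 513.00 mm². So its area = 513.00 mm². Layer 12 is larger (589.50 vs 513.00 mm²).

layer 12 (z = 3 mm)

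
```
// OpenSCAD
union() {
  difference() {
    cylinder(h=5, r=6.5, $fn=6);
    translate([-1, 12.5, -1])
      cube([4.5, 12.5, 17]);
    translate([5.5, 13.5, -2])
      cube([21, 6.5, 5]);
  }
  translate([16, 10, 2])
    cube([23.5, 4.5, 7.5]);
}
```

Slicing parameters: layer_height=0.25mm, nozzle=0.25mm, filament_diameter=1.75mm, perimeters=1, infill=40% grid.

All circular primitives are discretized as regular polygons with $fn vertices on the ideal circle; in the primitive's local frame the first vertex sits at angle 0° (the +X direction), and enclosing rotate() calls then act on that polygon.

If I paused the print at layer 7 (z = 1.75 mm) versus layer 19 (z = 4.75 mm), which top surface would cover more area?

layer 19 (z = 4.75 mm)

Layer 7 (z = 1.75): the r=6.5 cylinder contributes a regular 6-gon of circumradius 6.5 (area = (6/2)·6.500²·sin(360°/6) = 109.77 mm²); the cube at (-1, 12.5) is present — its section is the full 4.5×12.5 rectangle (area 56.25 mm²); the 21×6.5 cube at (5.5, 13.5) contributes its full rectangle (area 136.50 mm²); Subtracting the remaining from the first: starting from the r=6.5 cylinder (109.77 mm²), the 4.5×12.5 cube at (-1, 12.5) misses the remaining region (no effect); the 21×6.5 cube at (5.5, 13.5) misses the remaining region (no effect) — area = 109.77 mm²; the cube at (16, 10) is absent (z outside [2, 9.5]); Combining (union): only the result so far is present, so the union is just that shape — area = 109.77 mm². So its area = 109.77 mm². Layer 19 (z = 4.75): the cylinder: section is a regular 6-gon, circumradius r=6.5 (area = (6/2)·6.500²·sin(360°/6) = 109.77 mm²); the cube at (-1, 12.5) (footprint 4.5×12.5) is included at this height (area 56.25 mm²); the cube at (5.5, 13.5) is absent (z outside [-2, 3]); Subtracting the remaining from the first: starting from the r=6.5 cylinder (109.77 mm²), the 4.5×12.5 cube at (-1, 12.5) misses the remaining region (no effect) — area = 109.77 mm²; the 23.5×4.5 cube at (16, 10) contributes its full rectangle (area 105.75 mm²); Merging all regions: the 2 present regions are separate (no shared area or edge), so areas and boundary lengths simply add and each stays a separate island — area = 215.52 mm². So its area = 215.52 mm². Layer 19 is larger (215.52 vs 109.77 mm²).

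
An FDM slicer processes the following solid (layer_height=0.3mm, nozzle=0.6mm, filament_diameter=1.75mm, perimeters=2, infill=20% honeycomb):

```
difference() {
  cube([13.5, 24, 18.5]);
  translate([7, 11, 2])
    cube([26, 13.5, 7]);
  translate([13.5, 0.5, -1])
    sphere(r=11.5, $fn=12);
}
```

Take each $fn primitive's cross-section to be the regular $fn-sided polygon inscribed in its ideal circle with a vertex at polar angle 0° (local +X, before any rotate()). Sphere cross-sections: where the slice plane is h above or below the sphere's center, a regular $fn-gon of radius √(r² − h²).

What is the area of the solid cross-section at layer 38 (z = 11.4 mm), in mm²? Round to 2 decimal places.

324.00 mm²

At z = 11.4 mm: the cube (footprint 13.5×24) is included at this height (area 324.00 mm²); the cube at (7, 11) is not intersected at this z (z outside [2, 9]); the sphere at (13.5, 0.5) is absent (|z−center|=12.400 > r=11.5); After the difference (first − rest): none of the subtracted shapes is present at this height, so the 13.5×24 cube is unchanged — area = 324.00 mm². Overall, the cross-section is a single solid region. Net area = 324.00 mm².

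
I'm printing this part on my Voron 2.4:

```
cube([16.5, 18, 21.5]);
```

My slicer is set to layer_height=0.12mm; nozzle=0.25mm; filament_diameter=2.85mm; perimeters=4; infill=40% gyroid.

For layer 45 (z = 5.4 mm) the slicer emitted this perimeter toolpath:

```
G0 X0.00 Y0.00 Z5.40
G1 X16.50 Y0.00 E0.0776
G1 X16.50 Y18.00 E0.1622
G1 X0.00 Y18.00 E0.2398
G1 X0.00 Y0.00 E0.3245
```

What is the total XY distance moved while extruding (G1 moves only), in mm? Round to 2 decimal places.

69.00 mm

Sum the Euclidean lengths of each G1 segment: total = 69.00 mm.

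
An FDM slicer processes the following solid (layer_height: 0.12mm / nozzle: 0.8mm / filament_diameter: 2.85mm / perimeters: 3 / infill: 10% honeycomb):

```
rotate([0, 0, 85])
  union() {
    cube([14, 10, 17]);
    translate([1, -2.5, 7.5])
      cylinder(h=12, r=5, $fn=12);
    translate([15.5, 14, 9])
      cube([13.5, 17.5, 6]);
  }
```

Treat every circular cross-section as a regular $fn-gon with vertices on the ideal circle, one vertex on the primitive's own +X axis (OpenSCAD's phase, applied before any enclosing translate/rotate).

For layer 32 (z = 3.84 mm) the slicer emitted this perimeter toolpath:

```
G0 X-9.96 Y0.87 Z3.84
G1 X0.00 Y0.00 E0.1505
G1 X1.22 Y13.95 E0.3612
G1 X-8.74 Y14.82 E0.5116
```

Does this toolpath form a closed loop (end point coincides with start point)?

Start point (G0): (-9.96, 0.87). End point (last G1): the path does not return to the start — open.

no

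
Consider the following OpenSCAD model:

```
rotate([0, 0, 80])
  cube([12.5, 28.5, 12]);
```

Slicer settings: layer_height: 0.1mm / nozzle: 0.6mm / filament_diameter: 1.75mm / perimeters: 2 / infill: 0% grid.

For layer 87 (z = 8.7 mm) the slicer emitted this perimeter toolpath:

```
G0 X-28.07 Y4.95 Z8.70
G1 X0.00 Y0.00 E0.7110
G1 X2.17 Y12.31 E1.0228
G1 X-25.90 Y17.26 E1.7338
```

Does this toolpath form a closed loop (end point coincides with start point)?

Start point (G0): (-28.07, 4.95). End point (last G1): the path does not return to the start — open.

no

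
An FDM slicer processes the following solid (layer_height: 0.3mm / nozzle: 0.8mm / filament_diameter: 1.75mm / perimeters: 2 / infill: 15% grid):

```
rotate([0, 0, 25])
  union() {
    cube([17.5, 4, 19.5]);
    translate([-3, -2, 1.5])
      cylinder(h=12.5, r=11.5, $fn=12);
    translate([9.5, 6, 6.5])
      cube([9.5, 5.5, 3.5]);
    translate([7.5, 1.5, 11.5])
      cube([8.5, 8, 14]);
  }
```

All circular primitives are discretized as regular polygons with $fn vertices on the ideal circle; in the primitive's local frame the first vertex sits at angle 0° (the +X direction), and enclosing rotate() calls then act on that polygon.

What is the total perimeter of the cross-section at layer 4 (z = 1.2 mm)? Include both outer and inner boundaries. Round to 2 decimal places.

43.00 mm

At z = 1.2 mm: the 17.5×4 cube contributes its full rectangle (perimeter 43.00 mm); the cylinder at (-3, -2) is absent (z outside [1.5, 14]); the cube at (9.5, 6) does not reach this height (z outside [6.5, 10]); the cube at (7.5, 1.5) is not intersected at this z (z outside [11.5, 25.5]); Combining (union): only the 17.5×4 cube is present, so the union is just that shape — boundary = 43.00 mm; (whole slice rotated 25° about Z — lengths, areas and connectivity unchanged). Overall, the cross-section is a single solid region. Total boundary length (outer) = 43.00 mm.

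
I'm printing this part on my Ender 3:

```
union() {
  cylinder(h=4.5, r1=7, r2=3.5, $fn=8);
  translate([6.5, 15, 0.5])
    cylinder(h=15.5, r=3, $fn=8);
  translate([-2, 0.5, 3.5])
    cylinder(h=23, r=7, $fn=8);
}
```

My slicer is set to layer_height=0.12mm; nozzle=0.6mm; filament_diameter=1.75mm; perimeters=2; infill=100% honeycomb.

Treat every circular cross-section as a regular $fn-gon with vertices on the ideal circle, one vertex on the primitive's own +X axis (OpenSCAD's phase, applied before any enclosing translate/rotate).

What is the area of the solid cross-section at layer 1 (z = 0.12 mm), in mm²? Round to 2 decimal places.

134.92 mm²

At z = 0.12 mm: the cone: at t=0.027 of its height the radius interpolates to r₁+(r₂−r₁)t = 6.907, giving a regular 8-gon of that circumradius (area = (8/2)·6.907²·sin(360°/8) = 134.92 mm²); the cylinder at (6.5, 15) is absent (z outside [0.5, 16]); the cylinder at (-2, 0.5) is absent (z outside [3.5, 26.5]); Taking the union: only the cone is present, so the union is just that shape — area = 134.92 mm². Overall, the cross-section is a single solid region. Net area = 134.92 mm².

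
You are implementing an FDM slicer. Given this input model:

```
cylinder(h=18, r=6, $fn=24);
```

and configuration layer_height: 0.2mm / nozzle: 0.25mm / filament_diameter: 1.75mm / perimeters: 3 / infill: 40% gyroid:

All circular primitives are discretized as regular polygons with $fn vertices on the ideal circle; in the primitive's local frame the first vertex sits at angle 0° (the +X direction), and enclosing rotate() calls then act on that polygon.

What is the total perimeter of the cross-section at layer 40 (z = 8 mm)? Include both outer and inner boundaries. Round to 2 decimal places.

37.59 mm

At z = 8 mm: the r=6 cylinder contributes a regular 24-gon of circumradius 6 (perimeter = 2·24·6.000·sin(180°/24) = 37.59 mm). Overall, the cross-section is a single solid region. Total boundary length (outer) = 37.59 mm.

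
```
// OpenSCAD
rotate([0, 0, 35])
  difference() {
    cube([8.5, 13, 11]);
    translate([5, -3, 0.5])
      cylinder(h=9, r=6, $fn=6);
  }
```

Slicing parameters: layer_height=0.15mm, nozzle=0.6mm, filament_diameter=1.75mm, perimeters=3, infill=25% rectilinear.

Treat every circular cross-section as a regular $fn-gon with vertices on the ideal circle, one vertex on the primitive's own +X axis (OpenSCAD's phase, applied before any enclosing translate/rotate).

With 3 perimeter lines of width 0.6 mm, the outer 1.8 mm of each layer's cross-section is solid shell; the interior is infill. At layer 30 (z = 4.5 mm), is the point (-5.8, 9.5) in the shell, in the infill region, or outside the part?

At z = 4.5 mm: the cube is present — its section is the full 8.5×13 rectangle; the r=6 cylinder at (5, -3) contributes a regular 6-gon of circumradius 6; Taking the first minus the rest: starting from the 8.5×13 cube, the r=6 cylinder at (5, -3) partially overlaps it — only the 15.45 mm² overlap (of its 93.53 mm²) is removed, clipping the outline — 1 connected region; (whole slice rotated 35° about Z — lengths, areas and connectivity unchanged). Overall, the cross-section is a single solid region. Undo the 35° rotation: the query point maps to (0.698, 11.109) in the un-rotated model frame. The nearest boundary edge runs (0.00, 0.00)→(0.00, 13.00); distance from the point to it = 0.70 mm. The point is inside the cross-section, 0.70 mm from the nearest boundary — within the 1.8 mm shell band (3 × 0.6).

shell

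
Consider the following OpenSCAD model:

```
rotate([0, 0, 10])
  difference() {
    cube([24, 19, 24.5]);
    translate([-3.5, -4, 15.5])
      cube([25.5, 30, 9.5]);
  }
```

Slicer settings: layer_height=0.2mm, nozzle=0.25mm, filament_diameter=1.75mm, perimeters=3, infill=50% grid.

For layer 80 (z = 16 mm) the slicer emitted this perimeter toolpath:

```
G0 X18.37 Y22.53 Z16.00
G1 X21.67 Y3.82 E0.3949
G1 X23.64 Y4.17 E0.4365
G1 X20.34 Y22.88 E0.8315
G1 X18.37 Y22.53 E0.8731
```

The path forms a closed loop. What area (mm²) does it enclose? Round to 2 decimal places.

38.01 mm²

Apply the shoelace formula to the sequence of (X, Y) vertices; enclosed area = 38.01 mm².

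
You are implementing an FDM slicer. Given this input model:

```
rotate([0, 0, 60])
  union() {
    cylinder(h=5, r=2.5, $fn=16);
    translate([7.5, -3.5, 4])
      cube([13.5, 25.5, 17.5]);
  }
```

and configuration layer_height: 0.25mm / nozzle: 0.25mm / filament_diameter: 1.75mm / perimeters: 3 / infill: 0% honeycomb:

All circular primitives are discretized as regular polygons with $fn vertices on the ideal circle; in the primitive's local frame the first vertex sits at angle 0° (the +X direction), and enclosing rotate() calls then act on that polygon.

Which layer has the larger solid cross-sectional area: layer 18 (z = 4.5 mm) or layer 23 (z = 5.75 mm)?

layer 18 (z = 4.5 mm)

Layer 18 (z = 4.5): the cylinder: section is a regular 16-gon, circumradius r=2.5 (area = (16/2)·2.500²·sin(360°/16) = 19.13 mm²); the cube at (7.5, -3.5) is present — its section is the full 13.5×25.5 rectangle (area 344.25 mm²); Combining (union): the 2 present regions are separate (no shared area or edge), so areas and boundary lengths simply add and each stays a separate island — area = 363.38 mm²; (rotated 60° about Z; rotation is an isometry so areas/perimeters/island counts are preserved). So its area = 363.38 mm². Layer 23 (z = 5.75): the cylinder is not intersected at this z (z outside [0, 5]); the cube at (7.5, -3.5) (footprint 13.5×25.5) is included at this height (area 344.25 mm²); Taking the union: only the 13.5×25.5 cube at (7.5, -3.5) is present, so the union is just that shape — area = 344.25 mm²; (rotated 60° about Z; rotation is an isometry so areas/perimeters/island counts are preserved). So its area = 344.25 mm². Layer 18 is larger (363.38 vs 344.25 mm²).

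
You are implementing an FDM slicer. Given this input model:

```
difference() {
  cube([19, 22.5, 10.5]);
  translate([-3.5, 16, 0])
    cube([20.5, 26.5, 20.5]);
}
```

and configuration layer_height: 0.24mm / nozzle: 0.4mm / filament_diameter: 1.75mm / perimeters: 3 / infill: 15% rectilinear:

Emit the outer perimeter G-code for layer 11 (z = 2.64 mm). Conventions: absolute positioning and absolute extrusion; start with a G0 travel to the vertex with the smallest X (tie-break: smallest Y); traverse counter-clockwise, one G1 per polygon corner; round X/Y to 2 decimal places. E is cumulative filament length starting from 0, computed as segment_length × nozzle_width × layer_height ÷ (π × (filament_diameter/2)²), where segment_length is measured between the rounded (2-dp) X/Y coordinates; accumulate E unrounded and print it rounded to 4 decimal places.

At z = 2.64 mm: the 19×22.5 cube contributes its full rectangle; the 20.5×26.5 cube at (-3.5, 16) contributes its full rectangle; After the difference (first − rest): starting from the 19×22.5 cube, the 20.5×26.5 cube at (-3.5, 16) partially overlaps it — only the 110.50 mm² overlap (of its 543.25 mm²) is removed, clipping the outline — 1 connected region. The outline is a single polygon with 6 vertices. Extrusion per mm of travel: 0.4 × 0.24 / (π × 0.875²) = 0.039912. Accumulating E over each segment gives final E = 3.3127.

G0 X0.00 Y0.00 Z2.64
G1 X19.00 Y0.00 E0.7583
G1 X19.00 Y22.50 E1.6564
G1 X17.00 Y22.50 E1.7362
G1 X17.00 Y16.00 E1.9956
G1 X0.00 Y16.00 E2.6741
G1 X0.00 Y0.00 E3.3127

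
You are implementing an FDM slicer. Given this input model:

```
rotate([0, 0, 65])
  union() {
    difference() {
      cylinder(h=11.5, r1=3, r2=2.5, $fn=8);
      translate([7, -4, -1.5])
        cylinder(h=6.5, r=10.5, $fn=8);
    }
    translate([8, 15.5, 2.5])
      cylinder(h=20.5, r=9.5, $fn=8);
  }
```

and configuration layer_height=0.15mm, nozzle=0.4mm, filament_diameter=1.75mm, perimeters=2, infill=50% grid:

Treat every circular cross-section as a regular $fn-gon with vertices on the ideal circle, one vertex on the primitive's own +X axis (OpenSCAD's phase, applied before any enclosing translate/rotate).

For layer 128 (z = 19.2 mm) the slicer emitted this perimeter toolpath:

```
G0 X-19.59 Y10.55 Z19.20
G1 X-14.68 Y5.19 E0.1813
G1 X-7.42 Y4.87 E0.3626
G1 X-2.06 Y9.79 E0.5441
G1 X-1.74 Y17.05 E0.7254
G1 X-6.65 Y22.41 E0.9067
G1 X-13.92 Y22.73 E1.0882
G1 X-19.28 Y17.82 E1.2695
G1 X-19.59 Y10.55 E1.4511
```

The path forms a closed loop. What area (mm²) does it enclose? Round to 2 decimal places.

Apply the shoelace formula to the sequence of (X, Y) vertices; enclosed area = 255.29 mm².

255.29 mm²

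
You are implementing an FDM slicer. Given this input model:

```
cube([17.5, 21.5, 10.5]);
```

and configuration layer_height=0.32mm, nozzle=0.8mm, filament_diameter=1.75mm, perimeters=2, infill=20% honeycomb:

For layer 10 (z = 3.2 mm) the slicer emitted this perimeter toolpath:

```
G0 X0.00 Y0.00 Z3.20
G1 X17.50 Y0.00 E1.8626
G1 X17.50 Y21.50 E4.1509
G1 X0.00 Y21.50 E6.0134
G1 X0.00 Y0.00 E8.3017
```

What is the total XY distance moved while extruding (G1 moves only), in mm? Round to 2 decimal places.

78.00 mm

Sum the Euclidean lengths of each G1 segment: total = 78.00 mm.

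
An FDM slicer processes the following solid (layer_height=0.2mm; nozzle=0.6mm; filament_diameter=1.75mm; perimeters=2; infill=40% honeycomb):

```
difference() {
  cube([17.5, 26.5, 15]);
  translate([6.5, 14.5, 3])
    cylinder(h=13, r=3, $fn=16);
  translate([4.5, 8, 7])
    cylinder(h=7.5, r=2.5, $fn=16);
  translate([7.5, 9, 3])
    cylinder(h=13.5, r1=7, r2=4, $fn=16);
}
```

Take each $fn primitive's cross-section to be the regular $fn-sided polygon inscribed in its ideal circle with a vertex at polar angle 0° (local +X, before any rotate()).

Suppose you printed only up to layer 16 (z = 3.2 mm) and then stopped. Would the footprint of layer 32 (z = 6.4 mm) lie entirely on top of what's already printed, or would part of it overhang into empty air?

Compare the two slices. At z = 3.2: the cube is present — its section is the full 17.5×26.5 rectangle (area 463.75 mm²); the r=3 cylinder at (6.5, 14.5) contributes a regular 16-gon of circumradius 3 (area = (16/2)·3.000²·sin(360°/16) = 27.55 mm²); the cylinder at (4.5, 8) is not intersected at this z (z outside [7, 14.5]); the cone at (7.5, 9): at t=0.015 of its height the radius interpolates to r₁+(r₂−r₁)t = 6.956, giving a regular 16-gon of that circumradius (area = (16/2)·6.956²·sin(360°/16) = 148.11 mm²); Subtracting the remaining from the first: starting from the 17.5×26.5 cube (463.75 mm²), the r=3 cylinder at (6.5, 14.5) lies wholly inside it (removes its full 27.55 mm² and its 18.73 mm outline becomes a hole wall); the cone at (7.5, 9) partially overlaps it — only the 128.13 mm² overlap (of its 148.11 mm²) is removed, clipping the outline — area = 308.07 mm². At z = 6.4: the cube is present — its section is the full 17.5×26.5 rectangle (area 463.75 mm²); the cylinder at (6.5, 14.5): section is a regular 16-gon, circumradius r=3 (area = (16/2)·3.000²·sin(360°/16) = 27.55 mm²); the cylinder at (4.5, 8) is absent (z outside [7, 14.5]); the cone at (7.5, 9) (r1=7→r2=4) has section circumradius 6.244 here — a regular 16-gon (area = (16/2)·6.244²·sin(360°/16) = 119.38 mm²); Taking the first minus the rest: starting from the 17.5×26.5 cube (463.75 mm²), the r=3 cylinder at (6.5, 14.5) lies wholly inside it (removes its full 27.55 mm² and its 18.73 mm outline becomes a hole wall); the cone at (7.5, 9) partially overlaps it — only the 103.69 mm² overlap (of its 119.38 mm²) is removed, clipping the outline — area = 332.51 mm². Checking containment: at z = 6.4 the cross-section extends beyond the z = 3.2 cross-section by about 24.44 mm².

part overhangs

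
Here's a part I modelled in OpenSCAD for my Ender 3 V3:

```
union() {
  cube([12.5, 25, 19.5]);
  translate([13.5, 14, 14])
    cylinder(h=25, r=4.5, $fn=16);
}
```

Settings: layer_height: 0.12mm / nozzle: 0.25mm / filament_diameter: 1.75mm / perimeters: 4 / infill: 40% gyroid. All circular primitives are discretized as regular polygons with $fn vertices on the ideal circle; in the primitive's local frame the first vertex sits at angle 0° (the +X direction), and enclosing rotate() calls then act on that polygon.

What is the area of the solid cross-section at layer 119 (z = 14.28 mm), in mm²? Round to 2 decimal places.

At z = 14.28 mm: the 12.5×25 cube contributes its full rectangle (area 312.50 mm²); the r=4.5 cylinder at (13.5, 14) gives a regular 16-gon of circumradius 4.5 (constant along its height) (area = (16/2)·4.500²·sin(360°/16) = 61.99 mm²); Taking the union: the regions partially overlap — summed areas 374.49 mm² minus the doubly-counted overlap 22.20 mm² gives 352.30 mm² — area = 352.30 mm². Overall, the cross-section is a single solid region. Net area = 352.30 mm².

352.30 mm²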